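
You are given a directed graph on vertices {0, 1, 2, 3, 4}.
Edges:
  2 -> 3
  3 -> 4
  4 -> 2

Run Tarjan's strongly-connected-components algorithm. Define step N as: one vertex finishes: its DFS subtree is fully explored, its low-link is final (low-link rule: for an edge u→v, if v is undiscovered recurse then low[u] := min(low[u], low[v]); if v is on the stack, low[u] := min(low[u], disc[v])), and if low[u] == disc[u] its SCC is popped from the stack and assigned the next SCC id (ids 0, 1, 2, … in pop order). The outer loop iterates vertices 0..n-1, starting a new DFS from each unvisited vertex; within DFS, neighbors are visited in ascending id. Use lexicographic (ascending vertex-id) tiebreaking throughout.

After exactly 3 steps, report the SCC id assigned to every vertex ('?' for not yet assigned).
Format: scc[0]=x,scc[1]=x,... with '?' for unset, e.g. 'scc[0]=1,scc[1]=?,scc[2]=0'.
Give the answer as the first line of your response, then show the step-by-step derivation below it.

scc[0]=0,scc[1]=1,scc[2]=?,scc[3]=?,scc[4]=?

step 1: low=(low[0]=0,low[1]=?,low[2]=?,low[3]=?,low[4]=?); scc=(scc[0]=0,scc[1]=?,scc[2]=?,scc[3]=?,scc[4]=?)
step 2: low=(low[0]=0,low[1]=1,low[2]=?,low[3]=?,low[4]=?); scc=(scc[0]=0,scc[1]=1,scc[2]=?,scc[3]=?,scc[4]=?)
step 3: low=(low[0]=0,low[1]=1,low[2]=2,low[3]=3,low[4]=2); scc=(scc[0]=0,scc[1]=1,scc[2]=?,scc[3]=?,scc[4]=?)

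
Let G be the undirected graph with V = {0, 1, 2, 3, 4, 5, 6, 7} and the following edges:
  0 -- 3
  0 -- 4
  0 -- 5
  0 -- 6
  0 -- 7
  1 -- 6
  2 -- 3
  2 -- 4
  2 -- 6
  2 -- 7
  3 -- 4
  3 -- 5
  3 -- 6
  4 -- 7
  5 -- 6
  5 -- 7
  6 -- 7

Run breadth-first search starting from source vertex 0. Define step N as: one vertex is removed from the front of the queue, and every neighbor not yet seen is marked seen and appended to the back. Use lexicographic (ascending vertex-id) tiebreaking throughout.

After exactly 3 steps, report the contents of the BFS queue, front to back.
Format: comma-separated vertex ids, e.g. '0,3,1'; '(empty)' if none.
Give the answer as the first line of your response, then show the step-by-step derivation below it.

5,6,7,2

step 1: dequeue 0; queue=[3,4,5,6,7]; order=0
step 2: dequeue 3; queue=[4,5,6,7,2]; order=0,3
step 3: dequeue 4; queue=[5,6,7,2]; order=0,3,4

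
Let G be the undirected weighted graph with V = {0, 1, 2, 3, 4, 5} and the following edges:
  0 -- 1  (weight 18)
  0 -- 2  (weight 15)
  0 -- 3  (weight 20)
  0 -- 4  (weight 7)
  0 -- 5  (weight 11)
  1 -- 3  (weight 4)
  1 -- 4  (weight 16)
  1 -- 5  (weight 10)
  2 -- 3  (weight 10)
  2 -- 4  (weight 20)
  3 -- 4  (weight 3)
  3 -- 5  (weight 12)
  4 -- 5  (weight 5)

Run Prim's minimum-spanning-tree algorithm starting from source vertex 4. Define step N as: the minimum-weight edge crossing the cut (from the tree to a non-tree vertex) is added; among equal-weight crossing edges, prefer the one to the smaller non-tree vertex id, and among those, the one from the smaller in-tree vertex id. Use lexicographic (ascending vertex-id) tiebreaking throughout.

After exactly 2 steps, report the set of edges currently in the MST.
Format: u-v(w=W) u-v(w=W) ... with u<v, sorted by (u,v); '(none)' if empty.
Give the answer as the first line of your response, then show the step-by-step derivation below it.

1-3(w=4) 3-4(w=3)

step 1: add edge 3-4 (w=3); MST = {3-4(w=3)}
step 2: add edge 1-3 (w=4); MST = {1-3(w=4) 3-4(w=3)}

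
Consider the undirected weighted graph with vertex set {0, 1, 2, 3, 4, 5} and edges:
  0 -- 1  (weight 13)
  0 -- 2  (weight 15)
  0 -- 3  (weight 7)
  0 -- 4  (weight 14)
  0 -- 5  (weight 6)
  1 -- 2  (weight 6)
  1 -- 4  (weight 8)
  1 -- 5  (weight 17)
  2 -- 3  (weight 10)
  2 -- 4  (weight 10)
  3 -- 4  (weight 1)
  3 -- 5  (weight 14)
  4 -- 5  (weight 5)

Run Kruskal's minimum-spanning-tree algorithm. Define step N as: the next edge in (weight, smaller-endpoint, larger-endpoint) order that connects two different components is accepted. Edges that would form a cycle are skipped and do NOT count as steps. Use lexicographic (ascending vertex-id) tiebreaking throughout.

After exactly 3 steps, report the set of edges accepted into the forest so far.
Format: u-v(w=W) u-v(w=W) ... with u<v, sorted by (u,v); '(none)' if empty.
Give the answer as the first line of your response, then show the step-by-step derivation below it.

0-5(w=6) 3-4(w=1) 4-5(w=5)

step 1: add edge 3-4 (w=1); MST = {3-4(w=1)}
step 2: add edge 4-5 (w=5); MST = {3-4(w=1) 4-5(w=5)}
step 3: add edge 0-5 (w=6); MST = {0-5(w=6) 3-4(w=1) 4-5(w=5)}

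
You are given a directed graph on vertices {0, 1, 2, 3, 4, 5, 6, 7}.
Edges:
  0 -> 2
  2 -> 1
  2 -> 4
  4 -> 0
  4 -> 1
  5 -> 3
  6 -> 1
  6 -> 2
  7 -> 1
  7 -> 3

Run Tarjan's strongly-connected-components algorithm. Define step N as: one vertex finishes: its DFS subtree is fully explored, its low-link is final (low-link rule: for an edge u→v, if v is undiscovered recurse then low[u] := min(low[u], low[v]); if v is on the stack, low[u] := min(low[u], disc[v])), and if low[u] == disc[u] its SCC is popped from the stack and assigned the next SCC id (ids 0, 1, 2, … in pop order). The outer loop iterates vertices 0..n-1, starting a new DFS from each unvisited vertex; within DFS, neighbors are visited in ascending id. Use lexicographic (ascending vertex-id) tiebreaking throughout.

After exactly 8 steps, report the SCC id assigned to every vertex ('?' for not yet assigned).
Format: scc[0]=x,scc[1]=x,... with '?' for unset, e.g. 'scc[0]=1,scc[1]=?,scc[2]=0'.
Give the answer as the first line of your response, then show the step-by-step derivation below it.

scc[0]=1,scc[1]=0,scc[2]=1,scc[3]=2,scc[4]=1,scc[5]=3,scc[6]=4,scc[7]=5

step 1: low=(low[0]=0,low[1]=2,low[2]=1,low[3]=?,low[4]=?,low[5]=?,low[6]=?,low[7]=?); scc=(scc[0]=?,scc[1]=0,scc[2]=?,scc[3]=?,scc[4]=?,scc[5]=?,scc[6]=?,scc[7]=?)
step 2: low=(low[0]=0,low[1]=2,low[2]=1,low[3]=?,low[4]=0,low[5]=?,low[6]=?,low[7]=?); scc=(scc[0]=?,scc[1]=0,scc[2]=?,scc[3]=?,scc[4]=?,scc[5]=?,scc[6]=?,scc[7]=?)
step 3: low=(low[0]=0,low[1]=2,low[2]=0,low[3]=?,low[4]=0,low[5]=?,low[6]=?,low[7]=?); scc=(scc[0]=?,scc[1]=0,scc[2]=?,scc[3]=?,scc[4]=?,scc[5]=?,scc[6]=?,scc[7]=?)
step 4: low=(low[0]=0,low[1]=2,low[2]=0,low[3]=?,low[4]=0,low[5]=?,low[6]=?,low[7]=?); scc=(scc[0]=1,scc[1]=0,scc[2]=1,scc[3]=?,scc[4]=1,scc[5]=?,scc[6]=?,scc[7]=?)
step 5: low=(low[0]=0,low[1]=2,low[2]=0,low[3]=4,low[4]=0,low[5]=?,low[6]=?,low[7]=?); scc=(scc[0]=1,scc[1]=0,scc[2]=1,scc[3]=2,scc[4]=1,scc[5]=?,scc[6]=?,scc[7]=?)
step 6: low=(low[0]=0,low[1]=2,low[2]=0,low[3]=4,low[4]=0,low[5]=5,low[6]=?,low[7]=?); scc=(scc[0]=1,scc[1]=0,scc[2]=1,scc[3]=2,scc[4]=1,scc[5]=3,scc[6]=?,scc[7]=?)
step 7: low=(low[0]=0,low[1]=2,low[2]=0,low[3]=4,low[4]=0,low[5]=5,low[6]=6,low[7]=?); scc=(scc[0]=1,scc[1]=0,scc[2]=1,scc[3]=2,scc[4]=1,scc[5]=3,scc[6]=4,scc[7]=?)
step 8: low=(low[0]=0,low[1]=2,low[2]=0,low[3]=4,low[4]=0,low[5]=5,low[6]=6,low[7]=7); scc=(scc[0]=1,scc[1]=0,scc[2]=1,scc[3]=2,scc[4]=1,scc[5]=3,scc[6]=4,scc[7]=5)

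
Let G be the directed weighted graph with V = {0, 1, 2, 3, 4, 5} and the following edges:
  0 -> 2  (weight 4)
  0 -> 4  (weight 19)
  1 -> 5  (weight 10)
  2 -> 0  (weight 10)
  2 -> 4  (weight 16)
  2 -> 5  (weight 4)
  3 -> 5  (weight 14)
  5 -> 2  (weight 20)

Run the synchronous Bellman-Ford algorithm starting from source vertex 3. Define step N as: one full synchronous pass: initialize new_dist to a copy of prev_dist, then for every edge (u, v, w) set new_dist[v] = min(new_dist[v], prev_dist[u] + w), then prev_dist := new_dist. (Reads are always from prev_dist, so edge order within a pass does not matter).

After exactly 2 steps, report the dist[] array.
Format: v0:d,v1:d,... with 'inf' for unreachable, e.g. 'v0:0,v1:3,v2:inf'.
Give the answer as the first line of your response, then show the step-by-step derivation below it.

v0:inf,v1:inf,v2:34,v3:0,v4:inf,v5:14

step 1: dist = v0:inf,v1:inf,v2:inf,v3:0,v4:inf,v5:14
step 2: dist = v0:inf,v1:inf,v2:34,v3:0,v4:inf,v5:14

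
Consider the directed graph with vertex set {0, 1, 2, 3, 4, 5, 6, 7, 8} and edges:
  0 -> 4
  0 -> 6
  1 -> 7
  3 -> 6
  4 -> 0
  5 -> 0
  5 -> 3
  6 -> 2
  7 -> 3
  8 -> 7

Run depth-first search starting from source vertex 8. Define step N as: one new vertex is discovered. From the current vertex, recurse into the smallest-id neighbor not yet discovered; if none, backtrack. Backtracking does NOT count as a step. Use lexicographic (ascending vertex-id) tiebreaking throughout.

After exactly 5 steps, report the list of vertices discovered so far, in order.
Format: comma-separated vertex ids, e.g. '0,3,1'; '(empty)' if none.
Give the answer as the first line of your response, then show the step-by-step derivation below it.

8,7,3,6,2

step 1: discover 8; path=8; order=8
step 2: discover 7; path=8>7; order=8,7
step 3: discover 3; path=8>7>3; order=8,7,3
step 4: discover 6; path=8>7>3>6; order=8,7,3,6
step 5: discover 2; path=8>7>3>6>2; order=8,7,3,6,2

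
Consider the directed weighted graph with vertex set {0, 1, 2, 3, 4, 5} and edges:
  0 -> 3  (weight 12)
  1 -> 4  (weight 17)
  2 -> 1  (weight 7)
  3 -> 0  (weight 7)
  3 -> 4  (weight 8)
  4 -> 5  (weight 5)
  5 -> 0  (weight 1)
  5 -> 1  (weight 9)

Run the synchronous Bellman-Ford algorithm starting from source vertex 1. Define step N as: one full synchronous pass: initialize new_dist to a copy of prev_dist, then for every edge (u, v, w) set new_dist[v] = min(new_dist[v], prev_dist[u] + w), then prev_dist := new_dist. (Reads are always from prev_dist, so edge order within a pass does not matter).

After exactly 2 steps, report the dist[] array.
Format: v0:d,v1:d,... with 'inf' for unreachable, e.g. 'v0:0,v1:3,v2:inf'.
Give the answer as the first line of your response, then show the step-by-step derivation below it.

v0:inf,v1:0,v2:inf,v3:inf,v4:17,v5:22

step 1: dist = v0:inf,v1:0,v2:inf,v3:inf,v4:17,v5:inf
step 2: dist = v0:inf,v1:0,v2:inf,v3:inf,v4:17,v5:22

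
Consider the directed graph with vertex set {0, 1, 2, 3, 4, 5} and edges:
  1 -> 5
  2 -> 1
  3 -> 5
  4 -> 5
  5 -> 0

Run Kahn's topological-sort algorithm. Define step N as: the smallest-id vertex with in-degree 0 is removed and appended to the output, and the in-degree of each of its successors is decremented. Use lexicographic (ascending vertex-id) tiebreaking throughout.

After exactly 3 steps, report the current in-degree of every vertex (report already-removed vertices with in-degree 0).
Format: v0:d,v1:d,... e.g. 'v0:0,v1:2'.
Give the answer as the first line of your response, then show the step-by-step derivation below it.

v0:1,v1:0,v2:0,v3:0,v4:0,v5:1

step 1: output 2; order=[2]; indeg=(1,0,0,0,0,3)
step 2: output 1; order=[2,1]; indeg=(1,0,0,0,0,2)
step 3: output 3; order=[2,1,3]; indeg=(1,0,0,0,0,1)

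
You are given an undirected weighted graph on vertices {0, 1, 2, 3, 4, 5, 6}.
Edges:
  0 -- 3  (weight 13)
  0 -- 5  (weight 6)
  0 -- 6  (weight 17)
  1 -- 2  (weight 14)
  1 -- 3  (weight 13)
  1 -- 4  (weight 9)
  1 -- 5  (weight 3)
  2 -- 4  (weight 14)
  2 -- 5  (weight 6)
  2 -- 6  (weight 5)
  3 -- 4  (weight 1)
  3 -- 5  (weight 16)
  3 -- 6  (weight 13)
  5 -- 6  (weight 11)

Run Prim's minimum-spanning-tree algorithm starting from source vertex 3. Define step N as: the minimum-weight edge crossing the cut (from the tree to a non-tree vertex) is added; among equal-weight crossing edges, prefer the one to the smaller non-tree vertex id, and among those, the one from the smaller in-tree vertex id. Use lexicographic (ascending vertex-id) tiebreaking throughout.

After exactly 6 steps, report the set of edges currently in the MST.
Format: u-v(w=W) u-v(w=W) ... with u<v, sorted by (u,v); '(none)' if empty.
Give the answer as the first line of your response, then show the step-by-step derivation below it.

0-5(w=6) 1-4(w=9) 1-5(w=3) 2-5(w=6) 2-6(w=5) 3-4(w=1)

step 1: add edge 3-4 (w=1); MST = {3-4(w=1)}
step 2: add edge 1-4 (w=9); MST = {1-4(w=9) 3-4(w=1)}
step 3: add edge 1-5 (w=3); MST = {1-4(w=9) 1-5(w=3) 3-4(w=1)}
step 4: add edge 0-5 (w=6); MST = {0-5(w=6) 1-4(w=9) 1-5(w=3) 3-4(w=1)}
step 5: add edge 2-5 (w=6); MST = {0-5(w=6) 1-4(w=9) 1-5(w=3) 2-5(w=6) 3-4(w=1)}
step 6: add edge 2-6 (w=5); MST = {0-5(w=6) 1-4(w=9) 1-5(w=3) 2-5(w=6) 2-6(w=5) 3-4(w=1)}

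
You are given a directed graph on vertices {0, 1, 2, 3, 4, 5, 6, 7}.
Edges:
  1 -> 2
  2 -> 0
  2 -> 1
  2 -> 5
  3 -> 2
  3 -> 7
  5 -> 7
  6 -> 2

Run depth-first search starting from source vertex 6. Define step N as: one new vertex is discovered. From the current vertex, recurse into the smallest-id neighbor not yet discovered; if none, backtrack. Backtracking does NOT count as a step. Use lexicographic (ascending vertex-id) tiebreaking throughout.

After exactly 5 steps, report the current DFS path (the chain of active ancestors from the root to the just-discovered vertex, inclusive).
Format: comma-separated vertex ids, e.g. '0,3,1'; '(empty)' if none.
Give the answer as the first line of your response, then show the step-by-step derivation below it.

6,2,5

step 1: discover 6; path=6; order=6
step 2: discover 2; path=6>2; order=6,2
step 3: discover 0; path=6>2>0; order=6,2,0
step 4: discover 1; path=6>2>1; order=6,2,0,1
step 5: discover 5; path=6>2>5; order=6,2,0,1,5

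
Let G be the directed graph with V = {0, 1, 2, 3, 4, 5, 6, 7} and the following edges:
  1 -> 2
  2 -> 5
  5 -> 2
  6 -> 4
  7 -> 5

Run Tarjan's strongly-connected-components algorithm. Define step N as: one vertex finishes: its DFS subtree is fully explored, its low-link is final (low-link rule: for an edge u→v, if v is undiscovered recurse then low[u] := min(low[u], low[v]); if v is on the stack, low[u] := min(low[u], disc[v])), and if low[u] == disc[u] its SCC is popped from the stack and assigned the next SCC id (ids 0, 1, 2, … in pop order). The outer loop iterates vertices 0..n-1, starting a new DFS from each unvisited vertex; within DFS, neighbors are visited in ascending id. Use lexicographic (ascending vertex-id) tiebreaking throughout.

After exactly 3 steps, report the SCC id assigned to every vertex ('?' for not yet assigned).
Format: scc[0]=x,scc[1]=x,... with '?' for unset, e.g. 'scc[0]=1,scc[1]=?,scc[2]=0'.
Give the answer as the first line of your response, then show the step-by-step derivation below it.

scc[0]=0,scc[1]=?,scc[2]=1,scc[3]=?,scc[4]=?,scc[5]=1,scc[6]=?,scc[7]=?

step 1: low=(low[0]=0,low[1]=?,low[2]=?,low[3]=?,low[4]=?,low[5]=?,low[6]=?,low[7]=?); scc=(scc[0]=0,scc[1]=?,scc[2]=?,scc[3]=?,scc[4]=?,scc[5]=?,scc[6]=?,scc[7]=?)
step 2: low=(low[0]=0,low[1]=1,low[2]=2,low[3]=?,low[4]=?,low[5]=2,low[6]=?,low[7]=?); scc=(scc[0]=0,scc[1]=?,scc[2]=?,scc[3]=?,scc[4]=?,scc[5]=?,scc[6]=?,scc[7]=?)
step 3: low=(low[0]=0,low[1]=1,low[2]=2,low[3]=?,low[4]=?,low[5]=2,low[6]=?,low[7]=?); scc=(scc[0]=0,scc[1]=?,scc[2]=1,scc[3]=?,scc[4]=?,scc[5]=1,scc[6]=?,scc[7]=?)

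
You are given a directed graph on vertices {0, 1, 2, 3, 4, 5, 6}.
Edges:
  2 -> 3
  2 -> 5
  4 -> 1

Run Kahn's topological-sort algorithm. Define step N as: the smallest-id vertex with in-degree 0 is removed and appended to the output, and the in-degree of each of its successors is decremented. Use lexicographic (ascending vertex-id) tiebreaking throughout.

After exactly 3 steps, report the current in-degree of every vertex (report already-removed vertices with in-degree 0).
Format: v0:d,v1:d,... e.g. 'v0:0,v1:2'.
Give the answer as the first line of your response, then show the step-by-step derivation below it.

v0:0,v1:1,v2:0,v3:0,v4:0,v5:0,v6:0

step 1: output 0; order=[0]; indeg=(0,1,0,1,0,1,0)
step 2: output 2; order=[0,2]; indeg=(0,1,0,0,0,0,0)
step 3: output 3; order=[0,2,3]; indeg=(0,1,0,0,0,0,0)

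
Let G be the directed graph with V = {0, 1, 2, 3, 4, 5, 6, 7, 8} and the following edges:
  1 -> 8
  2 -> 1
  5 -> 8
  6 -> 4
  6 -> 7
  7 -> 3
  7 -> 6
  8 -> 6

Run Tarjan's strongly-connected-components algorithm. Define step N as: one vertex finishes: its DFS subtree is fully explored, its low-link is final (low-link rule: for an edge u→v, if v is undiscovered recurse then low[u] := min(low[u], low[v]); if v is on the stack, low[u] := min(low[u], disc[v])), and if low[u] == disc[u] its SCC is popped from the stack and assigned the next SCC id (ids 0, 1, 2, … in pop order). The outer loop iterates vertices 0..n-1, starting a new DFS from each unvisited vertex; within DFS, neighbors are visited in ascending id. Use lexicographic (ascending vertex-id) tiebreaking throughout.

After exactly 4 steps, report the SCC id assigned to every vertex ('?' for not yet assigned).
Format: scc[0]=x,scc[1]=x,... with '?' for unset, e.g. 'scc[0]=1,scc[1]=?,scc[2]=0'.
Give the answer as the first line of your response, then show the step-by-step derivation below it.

scc[0]=0,scc[1]=?,scc[2]=?,scc[3]=2,scc[4]=1,scc[5]=?,scc[6]=?,scc[7]=?,scc[8]=?

step 1: low=(low[0]=0,low[1]=?,low[2]=?,low[3]=?,low[4]=?,low[5]=?,low[6]=?,low[7]=?,low[8]=?); scc=(scc[0]=0,scc[1]=?,scc[2]=?,scc[3]=?,scc[4]=?,scc[5]=?,scc[6]=?,scc[7]=?,scc[8]=?)
step 2: low=(low[0]=0,low[1]=1,low[2]=?,low[3]=?,low[4]=4,low[5]=?,low[6]=3,low[7]=?,low[8]=2); scc=(scc[0]=0,scc[1]=?,scc[2]=?,scc[3]=?,scc[4]=1,scc[5]=?,scc[6]=?,scc[7]=?,scc[8]=?)
step 3: low=(low[0]=0,low[1]=1,low[2]=?,low[3]=6,low[4]=4,low[5]=?,low[6]=3,low[7]=5,low[8]=2); scc=(scc[0]=0,scc[1]=?,scc[2]=?,scc[3]=2,scc[4]=1,scc[5]=?,scc[6]=?,scc[7]=?,scc[8]=?)
step 4: low=(low[0]=0,low[1]=1,low[2]=?,low[3]=6,low[4]=4,low[5]=?,low[6]=3,low[7]=3,low[8]=2); scc=(scc[0]=0,scc[1]=?,scc[2]=?,scc[3]=2,scc[4]=1,scc[5]=?,scc[6]=?,scc[7]=?,scc[8]=?)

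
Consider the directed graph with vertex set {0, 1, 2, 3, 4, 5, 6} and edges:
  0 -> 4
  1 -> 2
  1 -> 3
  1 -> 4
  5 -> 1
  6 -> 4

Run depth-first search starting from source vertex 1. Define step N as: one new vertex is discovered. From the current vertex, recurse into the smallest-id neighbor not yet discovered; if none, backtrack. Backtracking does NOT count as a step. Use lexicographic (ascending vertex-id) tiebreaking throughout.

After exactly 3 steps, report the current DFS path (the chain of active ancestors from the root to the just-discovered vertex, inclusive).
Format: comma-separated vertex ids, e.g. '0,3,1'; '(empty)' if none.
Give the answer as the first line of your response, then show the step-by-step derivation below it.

1,3

step 1: discover 1; path=1; order=1
step 2: discover 2; path=1>2; order=1,2
step 3: discover 3; path=1>3; order=1,2,3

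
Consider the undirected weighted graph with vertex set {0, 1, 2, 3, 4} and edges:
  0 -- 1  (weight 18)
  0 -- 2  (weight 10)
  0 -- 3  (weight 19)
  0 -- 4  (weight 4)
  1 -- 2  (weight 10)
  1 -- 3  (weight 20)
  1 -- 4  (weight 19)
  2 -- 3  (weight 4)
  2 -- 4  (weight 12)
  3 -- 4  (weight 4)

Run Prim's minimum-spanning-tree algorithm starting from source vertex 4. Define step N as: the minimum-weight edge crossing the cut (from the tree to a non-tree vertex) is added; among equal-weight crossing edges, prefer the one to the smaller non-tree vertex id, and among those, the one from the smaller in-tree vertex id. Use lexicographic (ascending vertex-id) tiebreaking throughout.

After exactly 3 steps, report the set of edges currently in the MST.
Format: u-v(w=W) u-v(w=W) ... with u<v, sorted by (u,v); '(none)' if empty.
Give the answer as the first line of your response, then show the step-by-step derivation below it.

0-4(w=4) 2-3(w=4) 3-4(w=4)

step 1: add edge 0-4 (w=4); MST = {0-4(w=4)}
step 2: add edge 3-4 (w=4); MST = {0-4(w=4) 3-4(w=4)}
step 3: add edge 2-3 (w=4); MST = {0-4(w=4) 2-3(w=4) 3-4(w=4)}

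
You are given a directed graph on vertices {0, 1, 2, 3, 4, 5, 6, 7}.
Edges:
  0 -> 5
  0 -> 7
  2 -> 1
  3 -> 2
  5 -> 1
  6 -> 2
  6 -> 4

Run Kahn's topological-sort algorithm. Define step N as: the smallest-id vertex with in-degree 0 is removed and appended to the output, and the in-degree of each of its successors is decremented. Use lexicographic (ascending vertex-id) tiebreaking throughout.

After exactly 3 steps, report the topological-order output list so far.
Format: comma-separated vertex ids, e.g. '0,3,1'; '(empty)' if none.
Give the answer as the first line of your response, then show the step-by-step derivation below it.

0,3,5

step 1: output 0; order=[0]; indeg=(0,2,2,0,1,0,0,0)
step 2: output 3; order=[0,3]; indeg=(0,2,1,0,1,0,0,0)
step 3: output 5; order=[0,3,5]; indeg=(0,1,1,0,1,0,0,0)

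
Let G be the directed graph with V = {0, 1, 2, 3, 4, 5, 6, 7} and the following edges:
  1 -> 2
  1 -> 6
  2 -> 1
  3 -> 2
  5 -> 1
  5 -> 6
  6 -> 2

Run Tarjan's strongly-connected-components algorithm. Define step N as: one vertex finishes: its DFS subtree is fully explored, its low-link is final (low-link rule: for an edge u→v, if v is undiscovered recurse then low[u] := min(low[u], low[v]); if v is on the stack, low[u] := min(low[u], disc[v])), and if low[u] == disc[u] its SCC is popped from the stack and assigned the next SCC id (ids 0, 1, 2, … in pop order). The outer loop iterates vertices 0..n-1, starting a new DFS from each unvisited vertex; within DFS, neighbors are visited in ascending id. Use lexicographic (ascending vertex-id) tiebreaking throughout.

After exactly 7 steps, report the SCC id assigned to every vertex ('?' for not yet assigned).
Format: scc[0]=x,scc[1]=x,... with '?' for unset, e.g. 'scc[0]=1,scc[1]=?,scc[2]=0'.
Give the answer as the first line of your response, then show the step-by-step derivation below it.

scc[0]=0,scc[1]=1,scc[2]=1,scc[3]=2,scc[4]=3,scc[5]=4,scc[6]=1,scc[7]=?

step 1: low=(low[0]=0,low[1]=?,low[2]=?,low[3]=?,low[4]=?,low[5]=?,low[6]=?,low[7]=?); scc=(scc[0]=0,scc[1]=?,scc[2]=?,scc[3]=?,scc[4]=?,scc[5]=?,scc[6]=?,scc[7]=?)
step 2: low=(low[0]=0,low[1]=1,low[2]=1,low[3]=?,low[4]=?,low[5]=?,low[6]=?,low[7]=?); scc=(scc[0]=0,scc[1]=?,scc[2]=?,scc[3]=?,scc[4]=?,scc[5]=?,scc[6]=?,scc[7]=?)
step 3: low=(low[0]=0,low[1]=1,low[2]=1,low[3]=?,low[4]=?,low[5]=?,low[6]=2,low[7]=?); scc=(scc[0]=0,scc[1]=?,scc[2]=?,scc[3]=?,scc[4]=?,scc[5]=?,scc[6]=?,scc[7]=?)
step 4: low=(low[0]=0,low[1]=1,low[2]=1,low[3]=?,low[4]=?,low[5]=?,low[6]=2,low[7]=?); scc=(scc[0]=0,scc[1]=1,scc[2]=1,scc[3]=?,scc[4]=?,scc[5]=?,scc[6]=1,scc[7]=?)
step 5: low=(low[0]=0,low[1]=1,low[2]=1,low[3]=4,low[4]=?,low[5]=?,low[6]=2,low[7]=?); scc=(scc[0]=0,scc[1]=1,scc[2]=1,scc[3]=2,scc[4]=?,scc[5]=?,scc[6]=1,scc[7]=?)
step 6: low=(low[0]=0,low[1]=1,low[2]=1,low[3]=4,low[4]=5,low[5]=?,low[6]=2,low[7]=?); scc=(scc[0]=0,scc[1]=1,scc[2]=1,scc[3]=2,scc[4]=3,scc[5]=?,scc[6]=1,scc[7]=?)
step 7: low=(low[0]=0,low[1]=1,low[2]=1,low[3]=4,low[4]=5,low[5]=6,low[6]=2,low[7]=?); scc=(scc[0]=0,scc[1]=1,scc[2]=1,scc[3]=2,scc[4]=3,scc[5]=4,scc[6]=1,scc[7]=?)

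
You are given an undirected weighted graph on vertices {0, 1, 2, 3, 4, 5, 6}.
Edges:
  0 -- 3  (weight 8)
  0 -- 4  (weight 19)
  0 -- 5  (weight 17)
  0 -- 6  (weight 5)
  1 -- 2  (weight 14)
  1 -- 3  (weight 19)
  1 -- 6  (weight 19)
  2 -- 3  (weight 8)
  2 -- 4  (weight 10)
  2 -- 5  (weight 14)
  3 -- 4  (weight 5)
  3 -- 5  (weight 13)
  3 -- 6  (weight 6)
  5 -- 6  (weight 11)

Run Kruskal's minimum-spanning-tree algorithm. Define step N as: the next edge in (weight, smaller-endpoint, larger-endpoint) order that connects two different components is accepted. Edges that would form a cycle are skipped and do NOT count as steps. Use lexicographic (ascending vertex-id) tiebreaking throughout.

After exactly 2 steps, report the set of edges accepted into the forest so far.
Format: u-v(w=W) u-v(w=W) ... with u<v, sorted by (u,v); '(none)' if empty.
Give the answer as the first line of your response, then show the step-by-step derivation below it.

0-6(w=5) 3-4(w=5)

step 1: add edge 0-6 (w=5); MST = {0-6(w=5)}
step 2: add edge 3-4 (w=5); MST = {0-6(w=5) 3-4(w=5)}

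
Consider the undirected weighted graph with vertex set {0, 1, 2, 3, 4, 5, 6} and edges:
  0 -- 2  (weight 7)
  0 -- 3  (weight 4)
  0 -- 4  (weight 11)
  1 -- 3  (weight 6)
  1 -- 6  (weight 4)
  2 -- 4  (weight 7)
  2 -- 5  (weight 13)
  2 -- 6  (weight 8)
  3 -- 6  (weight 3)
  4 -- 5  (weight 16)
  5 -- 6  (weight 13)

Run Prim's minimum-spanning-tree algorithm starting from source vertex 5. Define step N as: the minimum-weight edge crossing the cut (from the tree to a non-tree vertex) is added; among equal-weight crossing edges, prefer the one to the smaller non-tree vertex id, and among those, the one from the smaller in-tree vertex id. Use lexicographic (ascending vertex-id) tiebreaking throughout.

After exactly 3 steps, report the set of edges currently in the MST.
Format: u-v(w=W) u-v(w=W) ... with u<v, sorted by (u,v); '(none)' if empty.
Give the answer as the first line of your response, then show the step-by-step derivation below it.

0-2(w=7) 0-3(w=4) 2-5(w=13)

step 1: add edge 2-5 (w=13); MST = {2-5(w=13)}
step 2: add edge 0-2 (w=7); MST = {0-2(w=7) 2-5(w=13)}
step 3: add edge 0-3 (w=4); MST = {0-2(w=7) 0-3(w=4) 2-5(w=13)}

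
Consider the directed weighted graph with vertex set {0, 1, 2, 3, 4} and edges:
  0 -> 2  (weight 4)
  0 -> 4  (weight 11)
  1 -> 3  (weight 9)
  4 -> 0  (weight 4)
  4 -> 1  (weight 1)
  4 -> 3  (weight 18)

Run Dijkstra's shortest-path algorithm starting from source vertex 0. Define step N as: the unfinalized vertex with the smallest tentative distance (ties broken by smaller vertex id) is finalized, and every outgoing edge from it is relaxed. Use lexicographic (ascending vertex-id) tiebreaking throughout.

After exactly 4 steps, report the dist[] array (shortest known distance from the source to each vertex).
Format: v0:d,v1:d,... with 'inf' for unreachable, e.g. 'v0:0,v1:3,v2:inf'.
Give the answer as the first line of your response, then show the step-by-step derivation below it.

v0:0,v1:12,v2:4,v3:21,v4:11

step 1: dist = v0:0,v1:inf,v2:4,v3:inf,v4:11
step 2: dist = v0:0,v1:inf,v2:4,v3:inf,v4:11
step 3: dist = v0:0,v1:12,v2:4,v3:29,v4:11
step 4: dist = v0:0,v1:12,v2:4,v3:21,v4:11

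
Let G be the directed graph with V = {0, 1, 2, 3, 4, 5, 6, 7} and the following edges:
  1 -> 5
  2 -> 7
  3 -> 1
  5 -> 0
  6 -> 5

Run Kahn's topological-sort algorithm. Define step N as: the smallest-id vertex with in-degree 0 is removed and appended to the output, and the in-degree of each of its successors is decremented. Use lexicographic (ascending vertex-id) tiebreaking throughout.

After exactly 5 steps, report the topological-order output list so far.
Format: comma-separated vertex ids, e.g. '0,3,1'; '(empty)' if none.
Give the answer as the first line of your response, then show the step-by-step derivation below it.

2,3,1,4,6

step 1: output 2; order=[2]; indeg=(1,1,0,0,0,2,0,0)
step 2: output 3; order=[2,3]; indeg=(1,0,0,0,0,2,0,0)
step 3: output 1; order=[2,3,1]; indeg=(1,0,0,0,0,1,0,0)
step 4: output 4; order=[2,3,1,4]; indeg=(1,0,0,0,0,1,0,0)
step 5: output 6; order=[2,3,1,4,6]; indeg=(1,0,0,0,0,0,0,0)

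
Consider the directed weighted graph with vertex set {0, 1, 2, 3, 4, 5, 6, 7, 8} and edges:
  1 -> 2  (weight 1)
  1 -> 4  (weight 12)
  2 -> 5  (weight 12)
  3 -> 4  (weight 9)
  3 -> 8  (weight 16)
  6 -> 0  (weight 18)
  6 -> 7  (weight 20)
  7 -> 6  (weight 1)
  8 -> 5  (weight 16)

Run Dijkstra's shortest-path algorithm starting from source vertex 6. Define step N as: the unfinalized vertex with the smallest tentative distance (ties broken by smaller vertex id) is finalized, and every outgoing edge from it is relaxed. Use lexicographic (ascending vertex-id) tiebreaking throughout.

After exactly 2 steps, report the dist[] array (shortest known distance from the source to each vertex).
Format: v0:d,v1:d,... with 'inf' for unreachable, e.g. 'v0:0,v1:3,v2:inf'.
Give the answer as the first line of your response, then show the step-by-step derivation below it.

v0:18,v1:inf,v2:inf,v3:inf,v4:inf,v5:inf,v6:0,v7:20,v8:inf

step 1: dist = v0:18,v1:inf,v2:inf,v3:inf,v4:inf,v5:inf,v6:0,v7:20,v8:inf
step 2: dist = v0:18,v1:inf,v2:inf,v3:inf,v4:inf,v5:inf,v6:0,v7:20,v8:inf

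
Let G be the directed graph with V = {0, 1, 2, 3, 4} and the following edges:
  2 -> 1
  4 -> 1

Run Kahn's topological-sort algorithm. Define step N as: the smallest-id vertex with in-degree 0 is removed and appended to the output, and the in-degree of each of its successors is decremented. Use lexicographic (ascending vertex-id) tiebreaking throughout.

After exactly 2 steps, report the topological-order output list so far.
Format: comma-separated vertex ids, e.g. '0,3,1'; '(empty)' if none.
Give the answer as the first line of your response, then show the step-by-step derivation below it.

0,2

step 1: output 0; order=[0]; indeg=(0,2,0,0,0)
step 2: output 2; order=[0,2]; indeg=(0,1,0,0,0)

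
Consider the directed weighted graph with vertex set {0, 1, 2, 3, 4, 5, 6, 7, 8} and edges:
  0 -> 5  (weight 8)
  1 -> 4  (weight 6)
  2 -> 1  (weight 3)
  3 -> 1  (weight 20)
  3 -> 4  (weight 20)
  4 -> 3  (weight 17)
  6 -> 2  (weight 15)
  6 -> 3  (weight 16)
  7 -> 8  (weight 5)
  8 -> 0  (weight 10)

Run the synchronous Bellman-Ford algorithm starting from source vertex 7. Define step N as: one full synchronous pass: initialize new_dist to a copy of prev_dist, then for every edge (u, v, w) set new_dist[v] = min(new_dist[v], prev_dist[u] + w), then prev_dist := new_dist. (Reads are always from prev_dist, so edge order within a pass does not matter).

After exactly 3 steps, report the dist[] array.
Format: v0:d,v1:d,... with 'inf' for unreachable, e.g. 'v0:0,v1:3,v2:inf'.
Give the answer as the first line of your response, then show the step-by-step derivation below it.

v0:15,v1:inf,v2:inf,v3:inf,v4:inf,v5:23,v6:inf,v7:0,v8:5

step 1: dist = v0:inf,v1:inf,v2:inf,v3:inf,v4:inf,v5:inf,v6:inf,v7:0,v8:5
step 2: dist = v0:15,v1:inf,v2:inf,v3:inf,v4:inf,v5:inf,v6:inf,v7:0,v8:5
step 3: dist = v0:15,v1:inf,v2:inf,v3:inf,v4:inf,v5:23,v6:inf,v7:0,v8:5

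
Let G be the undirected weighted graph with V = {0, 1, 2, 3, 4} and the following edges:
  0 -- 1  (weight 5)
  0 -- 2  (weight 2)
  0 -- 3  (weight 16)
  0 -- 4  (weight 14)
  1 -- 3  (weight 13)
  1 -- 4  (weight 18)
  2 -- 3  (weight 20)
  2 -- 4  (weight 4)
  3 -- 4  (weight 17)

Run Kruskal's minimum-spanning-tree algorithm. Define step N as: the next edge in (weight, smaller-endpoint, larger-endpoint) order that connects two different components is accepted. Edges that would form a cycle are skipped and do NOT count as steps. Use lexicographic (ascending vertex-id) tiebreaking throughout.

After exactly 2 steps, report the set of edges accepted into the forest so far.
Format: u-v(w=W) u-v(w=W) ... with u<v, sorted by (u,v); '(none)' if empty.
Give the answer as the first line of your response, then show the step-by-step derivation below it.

0-2(w=2) 2-4(w=4)

step 1: add edge 0-2 (w=2); MST = {0-2(w=2)}
step 2: add edge 2-4 (w=4); MST = {0-2(w=2) 2-4(w=4)}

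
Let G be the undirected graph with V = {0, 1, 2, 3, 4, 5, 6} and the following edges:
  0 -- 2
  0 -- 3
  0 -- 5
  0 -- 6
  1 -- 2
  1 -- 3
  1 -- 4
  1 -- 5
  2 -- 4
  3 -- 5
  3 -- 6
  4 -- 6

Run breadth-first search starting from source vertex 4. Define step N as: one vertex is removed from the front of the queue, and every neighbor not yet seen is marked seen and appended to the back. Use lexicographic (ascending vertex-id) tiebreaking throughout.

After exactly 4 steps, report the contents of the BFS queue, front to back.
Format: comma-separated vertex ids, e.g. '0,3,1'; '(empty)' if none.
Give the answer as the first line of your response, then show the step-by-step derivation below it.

3,5,0

step 1: dequeue 4; queue=[1,2,6]; order=4
step 2: dequeue 1; queue=[2,6,3,5]; order=4,1
step 3: dequeue 2; queue=[6,3,5,0]; order=4,1,2
step 4: dequeue 6; queue=[3,5,0]; order=4,1,2,6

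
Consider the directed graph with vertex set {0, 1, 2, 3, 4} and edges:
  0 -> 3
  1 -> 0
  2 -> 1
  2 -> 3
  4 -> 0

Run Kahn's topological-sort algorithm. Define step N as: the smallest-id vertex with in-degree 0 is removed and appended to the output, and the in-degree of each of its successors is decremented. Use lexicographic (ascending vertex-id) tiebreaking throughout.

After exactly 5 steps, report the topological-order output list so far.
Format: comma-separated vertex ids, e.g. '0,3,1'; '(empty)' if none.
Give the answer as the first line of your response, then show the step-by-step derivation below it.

2,1,4,0,3

step 1: output 2; order=[2]; indeg=(2,0,0,1,0)
step 2: output 1; order=[2,1]; indeg=(1,0,0,1,0)
step 3: output 4; order=[2,1,4]; indeg=(0,0,0,1,0)
step 4: output 0; order=[2,1,4,0]; indeg=(0,0,0,0,0)
step 5: output 3; order=[2,1,4,0,3]; indeg=(0,0,0,0,0)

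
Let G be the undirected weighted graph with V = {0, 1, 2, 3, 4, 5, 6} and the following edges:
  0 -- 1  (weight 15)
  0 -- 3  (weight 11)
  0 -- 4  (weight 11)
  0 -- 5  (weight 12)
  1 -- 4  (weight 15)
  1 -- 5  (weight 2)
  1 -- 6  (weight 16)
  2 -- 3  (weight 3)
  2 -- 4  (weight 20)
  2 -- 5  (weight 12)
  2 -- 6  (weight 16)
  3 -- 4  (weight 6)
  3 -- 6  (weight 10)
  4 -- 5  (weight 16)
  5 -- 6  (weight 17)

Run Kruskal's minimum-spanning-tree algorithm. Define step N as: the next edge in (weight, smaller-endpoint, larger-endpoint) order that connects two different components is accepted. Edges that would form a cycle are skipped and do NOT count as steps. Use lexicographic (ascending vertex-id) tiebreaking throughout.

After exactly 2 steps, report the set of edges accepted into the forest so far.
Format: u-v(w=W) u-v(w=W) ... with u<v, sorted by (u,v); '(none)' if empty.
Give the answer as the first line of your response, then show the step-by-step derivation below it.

1-5(w=2) 2-3(w=3)

step 1: add edge 1-5 (w=2); MST = {1-5(w=2)}
step 2: add edge 2-3 (w=3); MST = {1-5(w=2) 2-3(w=3)}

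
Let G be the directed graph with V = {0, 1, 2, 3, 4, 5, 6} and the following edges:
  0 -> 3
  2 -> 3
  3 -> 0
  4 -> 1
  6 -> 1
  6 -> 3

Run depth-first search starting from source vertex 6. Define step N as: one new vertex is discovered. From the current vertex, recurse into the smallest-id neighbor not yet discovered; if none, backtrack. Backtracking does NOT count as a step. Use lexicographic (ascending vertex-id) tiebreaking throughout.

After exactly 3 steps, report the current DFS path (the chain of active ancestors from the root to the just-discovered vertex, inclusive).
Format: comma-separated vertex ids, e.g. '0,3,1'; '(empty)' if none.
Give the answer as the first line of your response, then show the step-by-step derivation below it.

6,3

step 1: discover 6; path=6; order=6
step 2: discover 1; path=6>1; order=6,1
step 3: discover 3; path=6>3; order=6,1,3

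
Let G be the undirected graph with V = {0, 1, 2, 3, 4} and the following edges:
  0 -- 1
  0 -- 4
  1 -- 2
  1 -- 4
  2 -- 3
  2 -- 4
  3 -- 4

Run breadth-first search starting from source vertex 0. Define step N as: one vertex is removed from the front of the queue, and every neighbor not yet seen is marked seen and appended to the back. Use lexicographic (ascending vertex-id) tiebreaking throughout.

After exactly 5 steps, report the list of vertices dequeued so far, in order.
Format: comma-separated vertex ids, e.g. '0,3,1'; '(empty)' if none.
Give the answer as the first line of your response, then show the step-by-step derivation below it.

0,1,4,2,3

step 1: dequeue 0; queue=[1,4]; order=0
step 2: dequeue 1; queue=[4,2]; order=0,1
step 3: dequeue 4; queue=[2,3]; order=0,1,4
step 4: dequeue 2; queue=[3]; order=0,1,4,2
step 5: dequeue 3; queue=[(empty)]; order=0,1,4,2,3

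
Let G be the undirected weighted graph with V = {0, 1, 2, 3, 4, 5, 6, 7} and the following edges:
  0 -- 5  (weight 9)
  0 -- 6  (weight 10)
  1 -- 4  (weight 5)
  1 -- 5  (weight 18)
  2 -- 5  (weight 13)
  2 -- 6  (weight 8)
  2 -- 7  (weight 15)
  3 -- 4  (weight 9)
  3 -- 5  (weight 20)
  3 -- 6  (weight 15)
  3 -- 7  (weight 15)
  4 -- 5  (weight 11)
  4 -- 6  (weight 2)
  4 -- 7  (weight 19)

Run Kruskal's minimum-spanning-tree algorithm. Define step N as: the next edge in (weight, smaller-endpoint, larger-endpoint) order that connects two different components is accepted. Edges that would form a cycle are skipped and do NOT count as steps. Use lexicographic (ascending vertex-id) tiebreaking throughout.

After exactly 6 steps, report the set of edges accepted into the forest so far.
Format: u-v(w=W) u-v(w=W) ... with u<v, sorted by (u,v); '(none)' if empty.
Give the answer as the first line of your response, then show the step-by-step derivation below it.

0-5(w=9) 0-6(w=10) 1-4(w=5) 2-6(w=8) 3-4(w=9) 4-6(w=2)

step 1: add edge 4-6 (w=2); MST = {4-6(w=2)}
step 2: add edge 1-4 (w=5); MST = {1-4(w=5) 4-6(w=2)}
step 3: add edge 2-6 (w=8); MST = {1-4(w=5) 2-6(w=8) 4-6(w=2)}
step 4: add edge 0-5 (w=9); MST = {0-5(w=9) 1-4(w=5) 2-6(w=8) 4-6(w=2)}
step 5: add edge 3-4 (w=9); MST = {0-5(w=9) 1-4(w=5) 2-6(w=8) 3-4(w=9) 4-6(w=2)}
step 6: add edge 0-6 (w=10); MST = {0-5(w=9) 0-6(w=10) 1-4(w=5) 2-6(w=8) 3-4(w=9) 4-6(w=2)}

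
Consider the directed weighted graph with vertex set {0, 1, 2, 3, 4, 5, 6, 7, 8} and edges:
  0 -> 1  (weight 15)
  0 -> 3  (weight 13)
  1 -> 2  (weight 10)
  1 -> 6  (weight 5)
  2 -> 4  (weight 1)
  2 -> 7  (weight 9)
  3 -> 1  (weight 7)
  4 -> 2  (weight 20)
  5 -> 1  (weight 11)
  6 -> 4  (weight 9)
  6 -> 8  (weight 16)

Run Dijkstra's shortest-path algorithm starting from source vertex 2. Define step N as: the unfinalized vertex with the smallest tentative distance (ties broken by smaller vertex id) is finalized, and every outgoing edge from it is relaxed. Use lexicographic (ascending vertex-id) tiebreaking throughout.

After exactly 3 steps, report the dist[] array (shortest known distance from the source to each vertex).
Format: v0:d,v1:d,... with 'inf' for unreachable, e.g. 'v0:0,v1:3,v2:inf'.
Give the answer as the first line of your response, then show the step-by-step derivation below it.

v0:inf,v1:inf,v2:0,v3:inf,v4:1,v5:inf,v6:inf,v7:9,v8:inf

step 1: dist = v0:inf,v1:inf,v2:0,v3:inf,v4:1,v5:inf,v6:inf,v7:9,v8:inf
step 2: dist = v0:inf,v1:inf,v2:0,v3:inf,v4:1,v5:inf,v6:inf,v7:9,v8:inf
step 3: dist = v0:inf,v1:inf,v2:0,v3:inf,v4:1,v5:inf,v6:inf,v7:9,v8:inf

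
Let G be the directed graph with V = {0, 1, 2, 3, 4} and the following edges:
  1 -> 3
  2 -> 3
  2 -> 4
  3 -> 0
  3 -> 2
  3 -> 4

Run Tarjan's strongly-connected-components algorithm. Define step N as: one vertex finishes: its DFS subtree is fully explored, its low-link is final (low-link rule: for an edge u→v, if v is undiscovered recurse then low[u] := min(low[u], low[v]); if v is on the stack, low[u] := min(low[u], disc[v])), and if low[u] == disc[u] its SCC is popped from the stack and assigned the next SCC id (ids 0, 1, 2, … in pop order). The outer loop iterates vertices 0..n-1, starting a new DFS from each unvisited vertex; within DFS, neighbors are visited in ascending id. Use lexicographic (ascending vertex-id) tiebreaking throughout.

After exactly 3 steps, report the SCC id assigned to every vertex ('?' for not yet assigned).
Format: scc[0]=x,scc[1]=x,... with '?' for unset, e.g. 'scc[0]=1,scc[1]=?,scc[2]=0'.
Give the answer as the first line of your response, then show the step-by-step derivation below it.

scc[0]=0,scc[1]=?,scc[2]=?,scc[3]=?,scc[4]=1

step 1: low=(low[0]=0,low[1]=?,low[2]=?,low[3]=?,low[4]=?); scc=(scc[0]=0,scc[1]=?,scc[2]=?,scc[3]=?,scc[4]=?)
step 2: low=(low[0]=0,low[1]=1,low[2]=2,low[3]=2,low[4]=4); scc=(scc[0]=0,scc[1]=?,scc[2]=?,scc[3]=?,scc[4]=1)
step 3: low=(low[0]=0,low[1]=1,low[2]=2,low[3]=2,low[4]=4); scc=(scc[0]=0,scc[1]=?,scc[2]=?,scc[3]=?,scc[4]=1)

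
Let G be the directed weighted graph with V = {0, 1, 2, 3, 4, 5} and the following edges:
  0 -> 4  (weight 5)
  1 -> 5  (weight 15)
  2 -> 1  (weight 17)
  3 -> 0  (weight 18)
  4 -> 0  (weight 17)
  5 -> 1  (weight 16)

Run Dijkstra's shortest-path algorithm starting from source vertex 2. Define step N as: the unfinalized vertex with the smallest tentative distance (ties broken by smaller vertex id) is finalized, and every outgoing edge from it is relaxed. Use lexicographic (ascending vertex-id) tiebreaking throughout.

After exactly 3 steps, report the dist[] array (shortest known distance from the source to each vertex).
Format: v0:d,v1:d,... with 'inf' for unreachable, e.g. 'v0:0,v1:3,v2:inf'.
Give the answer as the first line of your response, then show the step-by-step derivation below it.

v0:inf,v1:17,v2:0,v3:inf,v4:inf,v5:32

step 1: dist = v0:inf,v1:17,v2:0,v3:inf,v4:inf,v5:inf
step 2: dist = v0:inf,v1:17,v2:0,v3:inf,v4:inf,v5:32
step 3: dist = v0:inf,v1:17,v2:0,v3:inf,v4:inf,v5:32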